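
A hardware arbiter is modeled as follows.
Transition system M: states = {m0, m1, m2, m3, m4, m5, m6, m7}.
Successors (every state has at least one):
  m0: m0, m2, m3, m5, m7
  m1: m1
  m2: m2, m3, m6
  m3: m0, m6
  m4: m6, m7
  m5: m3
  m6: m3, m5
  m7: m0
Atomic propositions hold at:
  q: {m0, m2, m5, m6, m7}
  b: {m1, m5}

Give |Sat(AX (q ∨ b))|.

4

Sat(q ∨ b) = {m0, m1, m2, m5, m6, m7}
Sat(AX (q ∨ b)) = {s : every successor in {m0, m1, m2, m5, m6, m7}} = {m1, m3, m4, m7}
|Sat(AX (q ∨ b))| = |{m1, m3, m4, m7}| = 4.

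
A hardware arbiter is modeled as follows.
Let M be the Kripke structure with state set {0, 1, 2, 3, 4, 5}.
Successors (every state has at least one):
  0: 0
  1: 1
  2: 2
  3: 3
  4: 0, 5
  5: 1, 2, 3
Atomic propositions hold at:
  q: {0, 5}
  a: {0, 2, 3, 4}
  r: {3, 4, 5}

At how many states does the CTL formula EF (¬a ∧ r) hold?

2

Sat(¬a) = {1, 5}
Sat(¬a ∧ r) = {5}
EF (¬a ∧ r): least fixpoint, start Z0 = {5}, add states with some successor in Z. Z1 = {4, 5}; fixed.
Sat(EF (¬a ∧ r)) = {4, 5}
|Sat(EF (¬a ∧ r))| = |{4, 5}| = 2.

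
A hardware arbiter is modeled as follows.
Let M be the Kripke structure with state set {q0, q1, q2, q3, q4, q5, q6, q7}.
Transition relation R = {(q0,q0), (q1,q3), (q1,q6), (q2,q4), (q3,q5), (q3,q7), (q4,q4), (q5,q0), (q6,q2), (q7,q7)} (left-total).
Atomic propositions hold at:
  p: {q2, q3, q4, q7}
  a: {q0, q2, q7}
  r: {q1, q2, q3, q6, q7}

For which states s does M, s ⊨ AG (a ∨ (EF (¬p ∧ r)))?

Sat(¬p) = {q0, q1, q5, q6}
Sat(¬p ∧ r) = {q1, q6}
EF (¬p ∧ r): least fixpoint, start Z0 = {q1, q6}, add states with some successor in Z. Already a fixed point.
Sat(EF (¬p ∧ r)) = {q1, q6}
Sat(a ∨ (EF (¬p ∧ r))) = {q0, q1, q2, q6, q7}
AG (a ∨ (EF (¬p ∧ r))): greatest fixpoint, start Z0 = {q0, q1, q2, q6, q7}, keep only states in Sat with every successor in Z. Z1 = {q0, q6, q7}; Z2 = {q0, q7}; fixed.
Sat(AG (a ∨ (EF (¬p ∧ r)))) = {q0, q7}

{q0, q7}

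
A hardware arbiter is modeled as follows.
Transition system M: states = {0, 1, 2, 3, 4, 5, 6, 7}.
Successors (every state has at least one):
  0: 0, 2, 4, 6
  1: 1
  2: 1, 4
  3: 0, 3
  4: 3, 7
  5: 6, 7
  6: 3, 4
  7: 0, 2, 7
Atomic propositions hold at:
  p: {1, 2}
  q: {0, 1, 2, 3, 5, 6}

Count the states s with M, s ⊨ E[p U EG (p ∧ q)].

Sat(p ∧ q) = {1, 2}
EG (p ∧ q): greatest fixpoint, start Z0 = {1, 2}, keep only states in Sat with some successor in Z. Already a fixed point.
Sat(EG (p ∧ q)) = {1, 2}
E[p U EG (p ∧ q)]: least fixpoint, start Z0 = Sat(EG (p ∧ q)) = {1, 2}, add states in Sat(p) with some successor in Z. Already a fixed point.
Sat(E[p U EG (p ∧ q)]) = {1, 2}
|Sat(E[p U EG (p ∧ q)])| = |{1, 2}| = 2.

2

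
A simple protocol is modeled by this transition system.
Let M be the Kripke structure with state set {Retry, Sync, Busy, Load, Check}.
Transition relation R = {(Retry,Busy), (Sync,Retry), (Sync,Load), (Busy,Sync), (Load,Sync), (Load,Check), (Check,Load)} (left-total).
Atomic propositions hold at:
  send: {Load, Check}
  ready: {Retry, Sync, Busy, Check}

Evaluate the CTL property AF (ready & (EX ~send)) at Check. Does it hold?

No

Sat(~send) = {Retry, Sync, Busy}
Sat(EX ~send) = {s : some successor in {Retry, Sync, Busy}} = {Retry, Sync, Busy, Load}
Sat(ready & (EX ~send)) = {Retry, Sync, Busy}
AF (ready & (EX ~send)): least fixpoint, start Z0 = {Retry, Sync, Busy}, add states with every successor in Z. Already a fixed point.
Sat(AF (ready & (EX ~send))) = {Retry, Sync, Busy}
Check ∉ Sat(AF (ready & (EX ~send))) = {Retry, Sync, Busy}, so the formula does not hold at Check.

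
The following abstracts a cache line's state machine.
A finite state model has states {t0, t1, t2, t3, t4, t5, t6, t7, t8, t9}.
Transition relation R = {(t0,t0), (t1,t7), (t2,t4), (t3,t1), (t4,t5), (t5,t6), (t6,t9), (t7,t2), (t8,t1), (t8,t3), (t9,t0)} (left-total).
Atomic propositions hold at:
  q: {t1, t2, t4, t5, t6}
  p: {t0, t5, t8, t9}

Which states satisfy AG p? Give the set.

{t0, t9}

AG p: greatest fixpoint, start Z0 = {t0, t5, t8, t9}, keep only states in Sat with every successor in Z. Z1 = {t0, t9}; fixed.
Sat(AG p) = {t0, t9}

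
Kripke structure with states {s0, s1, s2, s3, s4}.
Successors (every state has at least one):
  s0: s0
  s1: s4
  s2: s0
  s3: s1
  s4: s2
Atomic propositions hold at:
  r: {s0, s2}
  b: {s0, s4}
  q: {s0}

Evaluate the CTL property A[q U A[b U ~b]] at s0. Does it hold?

No

Sat(~b) = {s1, s2, s3}
A[b U ~b]: least fixpoint, start Z0 = Sat(~b) = {s1, s2, s3}, add states in Sat(b) with every successor in Z. Z1 = {s1, s2, s3, s4}; fixed.
Sat(A[b U ~b]) = {s1, s2, s3, s4}
A[q U A[b U ~b]]: least fixpoint, start Z0 = Sat(A[b U ~b]) = {s1, s2, s3, s4}, add states in Sat(q) with every successor in Z. Already a fixed point.
Sat(A[q U A[b U ~b]]) = {s1, s2, s3, s4}
s0 ∉ Sat(A[q U A[b U ~b]]) = {s1, s2, s3, s4}, so the formula does not hold at s0.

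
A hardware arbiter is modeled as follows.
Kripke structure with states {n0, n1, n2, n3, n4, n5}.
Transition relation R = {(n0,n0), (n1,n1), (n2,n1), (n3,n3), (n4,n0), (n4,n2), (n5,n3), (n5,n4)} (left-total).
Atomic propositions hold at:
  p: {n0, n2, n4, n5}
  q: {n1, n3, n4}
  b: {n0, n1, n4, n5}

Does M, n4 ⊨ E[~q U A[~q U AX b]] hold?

No

Sat(~q) = {n0, n2, n5}
Sat(AX b) = {s : every successor in {n0, n1, n4, n5}} = {n0, n1, n2}
A[~q U AX b]: least fixpoint, start Z0 = Sat(AX b) = {n0, n1, n2}, add states in Sat(~q) with every successor in Z. Already a fixed point.
Sat(A[~q U AX b]) = {n0, n1, n2}
E[~q U A[~q U AX b]]: least fixpoint, start Z0 = Sat(A[~q U AX b]) = {n0, n1, n2}, add states in Sat(~q) with some successor in Z. Already a fixed point.
Sat(E[~q U A[~q U AX b]]) = {n0, n1, n2}
n4 ∉ Sat(E[~q U A[~q U AX b]]) = {n0, n1, n2}, so the formula does not hold at n4.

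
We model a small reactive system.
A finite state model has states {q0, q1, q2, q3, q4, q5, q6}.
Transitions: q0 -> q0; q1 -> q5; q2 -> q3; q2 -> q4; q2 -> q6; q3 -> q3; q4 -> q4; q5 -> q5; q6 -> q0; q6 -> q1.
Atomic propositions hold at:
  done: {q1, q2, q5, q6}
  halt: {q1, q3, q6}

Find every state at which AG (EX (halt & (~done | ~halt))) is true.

Sat(~done) = {q0, q3, q4}
Sat(~halt) = {q0, q2, q4, q5}
Sat(~done | ~halt) = {q0, q2, q3, q4, q5}
Sat(halt & (~done | ~halt)) = {q3}
Sat(EX (halt & (~done | ~halt))) = {s : some successor in {q3}} = {q2, q3}
AG (EX (halt & (~done | ~halt))): greatest fixpoint, start Z0 = {q2, q3}, keep only states in Sat with every successor in Z. Z1 = {q3}; fixed.
Sat(AG (EX (halt & (~done | ~halt)))) = {q3}

{q3}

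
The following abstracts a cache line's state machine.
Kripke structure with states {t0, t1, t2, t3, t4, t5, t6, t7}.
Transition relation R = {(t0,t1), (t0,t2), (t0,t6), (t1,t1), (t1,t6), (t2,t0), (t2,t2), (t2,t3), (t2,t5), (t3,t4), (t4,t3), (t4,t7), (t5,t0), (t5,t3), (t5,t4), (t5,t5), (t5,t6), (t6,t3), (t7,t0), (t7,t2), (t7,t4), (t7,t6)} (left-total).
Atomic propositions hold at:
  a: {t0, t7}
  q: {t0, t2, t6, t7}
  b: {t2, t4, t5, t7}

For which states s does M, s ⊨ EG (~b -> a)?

{t0, t2, t4, t5, t7}

Sat(~b) = {t0, t1, t3, t6}
Sat(~b -> a) = {t0, t2, t4, t5, t7}
EG (~b -> a): greatest fixpoint, start Z0 = {t0, t2, t4, t5, t7}, keep only states in Sat with some successor in Z. Already a fixed point.
Sat(EG (~b -> a)) = {t0, t2, t4, t5, t7}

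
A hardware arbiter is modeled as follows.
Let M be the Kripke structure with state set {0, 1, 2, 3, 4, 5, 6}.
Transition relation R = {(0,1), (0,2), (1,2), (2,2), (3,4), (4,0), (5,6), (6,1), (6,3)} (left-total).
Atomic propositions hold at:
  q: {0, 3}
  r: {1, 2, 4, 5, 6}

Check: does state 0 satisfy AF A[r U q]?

Yes

A[r U q]: least fixpoint, start Z0 = Sat(q) = {0, 3}, add states in Sat(r) with every successor in Z. Z1 = {0, 3, 4}; fixed.
Sat(A[r U q]) = {0, 3, 4}
AF A[r U q]: least fixpoint, start Z0 = {0, 3, 4}, add states with every successor in Z. Already a fixed point.
Sat(AF A[r U q]) = {0, 3, 4}
0 ∈ Sat(AF A[r U q]) = {0, 3, 4}, so the formula holds at 0.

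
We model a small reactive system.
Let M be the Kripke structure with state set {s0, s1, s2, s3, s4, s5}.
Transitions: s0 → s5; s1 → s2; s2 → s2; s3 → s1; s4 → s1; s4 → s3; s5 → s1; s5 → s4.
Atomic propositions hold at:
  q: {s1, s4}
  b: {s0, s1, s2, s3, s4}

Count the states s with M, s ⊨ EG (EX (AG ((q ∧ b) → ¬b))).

2

Sat(q ∧ b) = {s1, s4}
Sat(¬b) = {s5}
Sat((q ∧ b) → ¬b) = {s0, s2, s3, s5}
AG ((q ∧ b) → ¬b): greatest fixpoint, start Z0 = {s0, s2, s3, s5}, keep only states in Sat with every successor in Z. Z1 = {s0, s2}; Z2 = {s2}; fixed.
Sat(AG ((q ∧ b) → ¬b)) = {s2}
Sat(EX (AG ((q ∧ b) → ¬b))) = {s : some successor in {s2}} = {s1, s2}
EG (EX (AG ((q ∧ b) → ¬b))): greatest fixpoint, start Z0 = {s1, s2}, keep only states in Sat with some successor in Z. Already a fixed point.
Sat(EG (EX (AG ((q ∧ b) → ¬b)))) = {s1, s2}
|Sat(EG (EX (AG ((q ∧ b) → ¬b))))| = |{s1, s2}| = 2.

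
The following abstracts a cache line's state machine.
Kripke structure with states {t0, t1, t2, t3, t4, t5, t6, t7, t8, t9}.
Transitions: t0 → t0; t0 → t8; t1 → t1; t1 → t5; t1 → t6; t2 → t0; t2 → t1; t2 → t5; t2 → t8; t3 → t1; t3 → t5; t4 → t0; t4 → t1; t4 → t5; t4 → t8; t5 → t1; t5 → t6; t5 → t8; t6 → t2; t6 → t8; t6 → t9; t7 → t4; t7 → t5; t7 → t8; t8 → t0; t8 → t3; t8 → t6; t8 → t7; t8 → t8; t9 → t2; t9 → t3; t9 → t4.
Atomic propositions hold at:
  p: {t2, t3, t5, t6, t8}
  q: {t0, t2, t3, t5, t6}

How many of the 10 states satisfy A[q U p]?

5

A[q U p]: least fixpoint, start Z0 = Sat(p) = {t2, t3, t5, t6, t8}, add states in Sat(q) with every successor in Z. Already a fixed point.
Sat(A[q U p]) = {t2, t3, t5, t6, t8}
|Sat(A[q U p])| = |{t2, t3, t5, t6, t8}| = 5.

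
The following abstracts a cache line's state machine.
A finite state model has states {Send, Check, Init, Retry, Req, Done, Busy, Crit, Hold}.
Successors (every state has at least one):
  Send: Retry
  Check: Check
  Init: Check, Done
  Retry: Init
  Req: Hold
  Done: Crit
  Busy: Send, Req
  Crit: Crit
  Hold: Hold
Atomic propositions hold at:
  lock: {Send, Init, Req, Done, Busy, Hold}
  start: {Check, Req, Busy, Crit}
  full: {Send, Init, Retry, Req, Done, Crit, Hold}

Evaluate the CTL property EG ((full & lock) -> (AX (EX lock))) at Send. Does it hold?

No

Sat(full & lock) = {Send, Init, Req, Done, Hold}
Sat(EX lock) = {s : some successor in {Send, Init, Req, Done, Busy, Hold}} = {Init, Retry, Req, Busy, Hold}
Sat(AX (EX lock)) = {s : every successor in {Init, Retry, Req, Busy, Hold}} = {Send, Retry, Req, Hold}
Sat((full & lock) -> (AX (EX lock))) = {Send, Check, Retry, Req, Busy, Crit, Hold}
EG ((full & lock) -> (AX (EX lock))): greatest fixpoint, start Z0 = {Send, Check, Retry, Req, Busy, Crit, Hold}, keep only states in Sat with some successor in Z. Z1 = {Send, Check, Req, Busy, Crit, Hold}; Z2 = {Check, Req, Busy, Crit, Hold}; fixed.
Sat(EG ((full & lock) -> (AX (EX lock)))) = {Check, Req, Busy, Crit, Hold}
Send ∉ Sat(EG ((full & lock) -> (AX (EX lock)))) = {Check, Req, Busy, Crit, Hold}, so the formula does not hold at Send.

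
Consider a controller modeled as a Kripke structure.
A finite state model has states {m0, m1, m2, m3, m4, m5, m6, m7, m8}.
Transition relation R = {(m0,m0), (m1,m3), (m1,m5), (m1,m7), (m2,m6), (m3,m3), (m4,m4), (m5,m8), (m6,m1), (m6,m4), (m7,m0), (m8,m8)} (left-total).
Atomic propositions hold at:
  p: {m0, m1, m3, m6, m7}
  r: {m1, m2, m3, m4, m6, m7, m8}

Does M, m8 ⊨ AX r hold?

Yes

Sat(AX r) = {s : every successor in {m1, m2, m3, m4, m6, m7, m8}} = {m2, m3, m4, m5, m6, m8}
m8 ∈ Sat(AX r) = {m2, m3, m4, m5, m6, m8}, so the formula holds at m8.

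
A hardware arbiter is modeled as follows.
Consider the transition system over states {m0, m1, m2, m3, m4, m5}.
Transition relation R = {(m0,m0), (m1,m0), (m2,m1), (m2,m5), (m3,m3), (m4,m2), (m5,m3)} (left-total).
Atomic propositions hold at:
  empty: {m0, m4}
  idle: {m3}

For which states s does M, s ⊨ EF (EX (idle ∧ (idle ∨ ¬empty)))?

Sat(¬empty) = {m1, m2, m3, m5}
Sat(idle ∨ ¬empty) = {m1, m2, m3, m5}
Sat(idle ∧ (idle ∨ ¬empty)) = {m3}
Sat(EX (idle ∧ (idle ∨ ¬empty))) = {s : some successor in {m3}} = {m3, m5}
EF (EX (idle ∧ (idle ∨ ¬empty))): least fixpoint, start Z0 = {m3, m5}, add states with some successor in Z. Z1 = {m2, m3, m5}; Z2 = {m2, m3, m4, m5}; fixed.
Sat(EF (EX (idle ∧ (idle ∨ ¬empty)))) = {m2, m3, m4, m5}

{m2, m3, m4, m5}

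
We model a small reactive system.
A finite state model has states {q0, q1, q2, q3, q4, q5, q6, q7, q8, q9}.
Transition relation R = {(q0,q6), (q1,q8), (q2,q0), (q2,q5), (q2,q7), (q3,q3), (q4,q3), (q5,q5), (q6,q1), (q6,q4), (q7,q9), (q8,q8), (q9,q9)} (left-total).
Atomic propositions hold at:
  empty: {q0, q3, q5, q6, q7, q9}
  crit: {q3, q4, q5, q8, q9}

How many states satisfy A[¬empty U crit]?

6

Sat(¬empty) = {q1, q2, q4, q8}
A[¬empty U crit]: least fixpoint, start Z0 = Sat(crit) = {q3, q4, q5, q8, q9}, add states in Sat(¬empty) with every successor in Z. Z1 = {q1, q3, q4, q5, q8, q9}; fixed.
Sat(A[¬empty U crit]) = {q1, q3, q4, q5, q8, q9}
|Sat(A[¬empty U crit])| = |{q1, q3, q4, q5, q8, q9}| = 6.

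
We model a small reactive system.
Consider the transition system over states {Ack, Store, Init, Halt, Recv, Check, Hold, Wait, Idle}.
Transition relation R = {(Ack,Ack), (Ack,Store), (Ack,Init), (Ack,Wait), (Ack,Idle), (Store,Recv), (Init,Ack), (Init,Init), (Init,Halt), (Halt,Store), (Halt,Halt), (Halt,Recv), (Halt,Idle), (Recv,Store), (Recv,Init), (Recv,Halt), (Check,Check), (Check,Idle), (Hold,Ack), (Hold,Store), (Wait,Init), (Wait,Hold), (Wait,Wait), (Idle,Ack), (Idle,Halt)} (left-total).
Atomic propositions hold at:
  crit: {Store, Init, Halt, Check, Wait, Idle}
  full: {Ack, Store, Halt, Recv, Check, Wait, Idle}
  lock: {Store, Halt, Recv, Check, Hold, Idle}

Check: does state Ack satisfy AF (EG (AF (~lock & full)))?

Yes

Sat(~lock) = {Ack, Init, Wait}
Sat(~lock & full) = {Ack, Wait}
AF (~lock & full): least fixpoint, start Z0 = {Ack, Wait}, add states with every successor in Z. Already a fixed point.
Sat(AF (~lock & full)) = {Ack, Wait}
EG (AF (~lock & full)): greatest fixpoint, start Z0 = {Ack, Wait}, keep only states in Sat with some successor in Z. Already a fixed point.
Sat(EG (AF (~lock & full))) = {Ack, Wait}
AF (EG (AF (~lock & full))): least fixpoint, start Z0 = {Ack, Wait}, add states with every successor in Z. Already a fixed point.
Sat(AF (EG (AF (~lock & full)))) = {Ack, Wait}
Ack ∈ Sat(AF (EG (AF (~lock & full)))) = {Ack, Wait}, so the formula holds at Ack.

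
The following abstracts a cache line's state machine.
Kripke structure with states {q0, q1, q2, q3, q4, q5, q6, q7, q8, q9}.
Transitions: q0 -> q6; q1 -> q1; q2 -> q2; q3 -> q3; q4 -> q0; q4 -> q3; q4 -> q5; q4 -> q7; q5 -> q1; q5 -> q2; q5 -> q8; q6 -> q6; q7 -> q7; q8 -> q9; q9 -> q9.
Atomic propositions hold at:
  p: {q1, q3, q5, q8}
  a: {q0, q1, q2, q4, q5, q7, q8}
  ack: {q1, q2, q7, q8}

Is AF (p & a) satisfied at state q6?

Sat(p & a) = {q1, q5, q8}
AF (p & a): least fixpoint, start Z0 = {q1, q5, q8}, add states with every successor in Z. Already a fixed point.
Sat(AF (p & a)) = {q1, q5, q8}
q6 ∉ Sat(AF (p & a)) = {q1, q5, q8}, so the formula does not hold at q6.

No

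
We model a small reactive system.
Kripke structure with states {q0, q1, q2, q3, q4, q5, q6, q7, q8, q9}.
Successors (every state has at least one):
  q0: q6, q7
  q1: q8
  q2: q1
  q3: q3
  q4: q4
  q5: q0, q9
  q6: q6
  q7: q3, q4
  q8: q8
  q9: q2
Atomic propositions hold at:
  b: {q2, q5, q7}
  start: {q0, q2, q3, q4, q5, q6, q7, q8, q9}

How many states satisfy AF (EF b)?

EF b: least fixpoint, start Z0 = {q2, q5, q7}, add states with some successor in Z. Z1 = {q0, q2, q5, q7, q9}; fixed.
Sat(EF b) = {q0, q2, q5, q7, q9}
AF (EF b): least fixpoint, start Z0 = {q0, q2, q5, q7, q9}, add states with every successor in Z. Already a fixed point.
Sat(AF (EF b)) = {q0, q2, q5, q7, q9}
|Sat(AF (EF b))| = |{q0, q2, q5, q7, q9}| = 5.

5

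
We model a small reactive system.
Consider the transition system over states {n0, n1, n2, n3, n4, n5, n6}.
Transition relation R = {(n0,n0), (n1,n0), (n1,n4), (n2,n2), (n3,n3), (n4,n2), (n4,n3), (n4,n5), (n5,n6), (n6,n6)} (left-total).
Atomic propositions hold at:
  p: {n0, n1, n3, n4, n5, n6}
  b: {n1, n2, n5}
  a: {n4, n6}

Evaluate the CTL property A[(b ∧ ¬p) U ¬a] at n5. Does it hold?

Yes

Sat(¬p) = {n2}
Sat(b ∧ ¬p) = {n2}
Sat(¬a) = {n0, n1, n2, n3, n5}
A[(b ∧ ¬p) U ¬a]: least fixpoint, start Z0 = Sat(¬a) = {n0, n1, n2, n3, n5}, add states in Sat(b ∧ ¬p) with every successor in Z. Already a fixed point.
Sat(A[(b ∧ ¬p) U ¬a]) = {n0, n1, n2, n3, n5}
n5 ∈ Sat(A[(b ∧ ¬p) U ¬a]) = {n0, n1, n2, n3, n5}, so the formula holds at n5.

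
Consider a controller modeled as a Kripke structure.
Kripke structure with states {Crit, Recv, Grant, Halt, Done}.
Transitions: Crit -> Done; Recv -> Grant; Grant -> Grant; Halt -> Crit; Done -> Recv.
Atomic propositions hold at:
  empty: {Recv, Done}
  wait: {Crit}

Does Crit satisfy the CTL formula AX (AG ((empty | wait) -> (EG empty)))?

Sat(empty | wait) = {Crit, Recv, Done}
EG empty: greatest fixpoint, start Z0 = {Recv, Done}, keep only states in Sat with some successor in Z. Z1 = {Done}; Z2 = ∅; fixed.
Sat(EG empty) = ∅
Sat((empty | wait) -> (EG empty)) = {Grant, Halt}
AG ((empty | wait) -> (EG empty)): greatest fixpoint, start Z0 = {Grant, Halt}, keep only states in Sat with every successor in Z. Z1 = {Grant}; fixed.
Sat(AG ((empty | wait) -> (EG empty))) = {Grant}
Sat(AX (AG ((empty | wait) -> (EG empty)))) = {s : every successor in {Grant}} = {Recv, Grant}
Crit ∉ Sat(AX (AG ((empty | wait) -> (EG empty)))) = {Recv, Grant}, so the formula does not hold at Crit.

No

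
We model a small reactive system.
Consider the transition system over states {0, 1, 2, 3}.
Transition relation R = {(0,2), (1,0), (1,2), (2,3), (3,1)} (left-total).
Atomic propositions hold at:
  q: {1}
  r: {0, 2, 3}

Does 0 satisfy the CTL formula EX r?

Sat(EX r) = {s : some successor in {0, 2, 3}} = {0, 1, 2}
0 ∈ Sat(EX r) = {0, 1, 2}, so the formula holds at 0.

Yes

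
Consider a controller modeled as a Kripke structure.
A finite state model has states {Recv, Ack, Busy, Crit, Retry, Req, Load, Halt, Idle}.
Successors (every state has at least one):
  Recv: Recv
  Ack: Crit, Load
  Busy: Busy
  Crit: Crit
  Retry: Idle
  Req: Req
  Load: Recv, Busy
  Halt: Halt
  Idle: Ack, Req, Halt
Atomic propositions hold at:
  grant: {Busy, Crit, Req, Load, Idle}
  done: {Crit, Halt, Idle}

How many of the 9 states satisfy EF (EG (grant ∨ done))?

Sat(grant ∨ done) = {Busy, Crit, Req, Load, Halt, Idle}
EG (grant ∨ done): greatest fixpoint, start Z0 = {Busy, Crit, Req, Load, Halt, Idle}, keep only states in Sat with some successor in Z. Already a fixed point.
Sat(EG (grant ∨ done)) = {Busy, Crit, Req, Load, Halt, Idle}
EF (EG (grant ∨ done)): least fixpoint, start Z0 = {Busy, Crit, Req, Load, Halt, Idle}, add states with some successor in Z. Z1 = {Ack, Busy, Crit, Retry, Req, Load, Halt, Idle}; fixed.
Sat(EF (EG (grant ∨ done))) = {Ack, Busy, Crit, Retry, Req, Load, Halt, Idle}
|Sat(EF (EG (grant ∨ done)))| = |{Ack, Busy, Crit, Retry, Req, Load, Halt, Idle}| = 8.

8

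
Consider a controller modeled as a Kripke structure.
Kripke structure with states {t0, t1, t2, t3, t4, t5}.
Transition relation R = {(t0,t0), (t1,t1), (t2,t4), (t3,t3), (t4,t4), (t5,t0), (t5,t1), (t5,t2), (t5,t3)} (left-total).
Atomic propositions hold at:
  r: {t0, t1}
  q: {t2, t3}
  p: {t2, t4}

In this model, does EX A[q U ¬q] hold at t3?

No

Sat(¬q) = {t0, t1, t4, t5}
A[q U ¬q]: least fixpoint, start Z0 = Sat(¬q) = {t0, t1, t4, t5}, add states in Sat(q) with every successor in Z. Z1 = {t0, t1, t2, t4, t5}; fixed.
Sat(A[q U ¬q]) = {t0, t1, t2, t4, t5}
Sat(EX A[q U ¬q]) = {s : some successor in {t0, t1, t2, t4, t5}} = {t0, t1, t2, t4, t5}
t3 ∉ Sat(EX A[q U ¬q]) = {t0, t1, t2, t4, t5}, so the formula does not hold at t3.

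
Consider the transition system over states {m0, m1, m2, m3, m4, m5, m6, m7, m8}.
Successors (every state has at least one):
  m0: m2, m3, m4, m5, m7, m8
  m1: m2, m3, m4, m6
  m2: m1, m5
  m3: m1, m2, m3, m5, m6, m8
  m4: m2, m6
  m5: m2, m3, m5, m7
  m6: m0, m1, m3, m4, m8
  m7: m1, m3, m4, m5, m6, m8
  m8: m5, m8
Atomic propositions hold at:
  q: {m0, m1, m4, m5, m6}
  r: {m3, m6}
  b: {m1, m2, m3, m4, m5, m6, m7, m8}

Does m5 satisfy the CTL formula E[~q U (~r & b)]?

Sat(~q) = {m2, m3, m7, m8}
Sat(~r) = {m0, m1, m2, m4, m5, m7, m8}
Sat(~r & b) = {m1, m2, m4, m5, m7, m8}
E[~q U (~r & b)]: least fixpoint, start Z0 = Sat((~r & b)) = {m1, m2, m4, m5, m7, m8}, add states in Sat(~q) with some successor in Z. Z1 = {m1, m2, m3, m4, m5, m7, m8}; fixed.
Sat(E[~q U (~r & b)]) = {m1, m2, m3, m4, m5, m7, m8}
m5 ∈ Sat(E[~q U (~r & b)]) = {m1, m2, m3, m4, m5, m7, m8}, so the formula holds at m5.

Yes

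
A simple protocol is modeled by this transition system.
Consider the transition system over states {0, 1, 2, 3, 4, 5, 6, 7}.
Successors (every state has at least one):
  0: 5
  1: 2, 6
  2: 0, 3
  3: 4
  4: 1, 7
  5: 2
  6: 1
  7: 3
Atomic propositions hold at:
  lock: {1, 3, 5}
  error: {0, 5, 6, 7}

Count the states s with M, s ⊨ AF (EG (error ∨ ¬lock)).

3

Sat(¬lock) = {0, 2, 4, 6, 7}
Sat(error ∨ ¬lock) = {0, 2, 4, 5, 6, 7}
EG (error ∨ ¬lock): greatest fixpoint, start Z0 = {0, 2, 4, 5, 6, 7}, keep only states in Sat with some successor in Z. Z1 = {0, 2, 4, 5}; Z2 = {0, 2, 5}; fixed.
Sat(EG (error ∨ ¬lock)) = {0, 2, 5}
AF (EG (error ∨ ¬lock)): least fixpoint, start Z0 = {0, 2, 5}, add states with every successor in Z. Already a fixed point.
Sat(AF (EG (error ∨ ¬lock))) = {0, 2, 5}
|Sat(AF (EG (error ∨ ¬lock)))| = |{0, 2, 5}| = 3.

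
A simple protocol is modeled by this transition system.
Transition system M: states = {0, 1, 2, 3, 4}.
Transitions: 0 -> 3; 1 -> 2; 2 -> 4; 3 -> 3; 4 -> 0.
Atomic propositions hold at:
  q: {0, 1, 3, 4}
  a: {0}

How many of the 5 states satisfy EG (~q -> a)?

Sat(~q) = {2}
Sat(~q -> a) = {0, 1, 3, 4}
EG (~q -> a): greatest fixpoint, start Z0 = {0, 1, 3, 4}, keep only states in Sat with some successor in Z. Z1 = {0, 3, 4}; fixed.
Sat(EG (~q -> a)) = {0, 3, 4}
|Sat(EG (~q -> a))| = |{0, 3, 4}| = 3.

3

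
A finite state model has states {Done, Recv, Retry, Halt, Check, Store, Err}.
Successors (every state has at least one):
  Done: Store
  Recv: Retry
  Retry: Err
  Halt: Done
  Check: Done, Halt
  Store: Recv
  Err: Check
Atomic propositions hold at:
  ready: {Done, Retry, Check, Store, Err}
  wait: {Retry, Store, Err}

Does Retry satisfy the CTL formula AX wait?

Sat(AX wait) = {s : every successor in {Retry, Store, Err}} = {Done, Recv, Retry}
Retry ∈ Sat(AX wait) = {Done, Recv, Retry}, so the formula holds at Retry.

Yes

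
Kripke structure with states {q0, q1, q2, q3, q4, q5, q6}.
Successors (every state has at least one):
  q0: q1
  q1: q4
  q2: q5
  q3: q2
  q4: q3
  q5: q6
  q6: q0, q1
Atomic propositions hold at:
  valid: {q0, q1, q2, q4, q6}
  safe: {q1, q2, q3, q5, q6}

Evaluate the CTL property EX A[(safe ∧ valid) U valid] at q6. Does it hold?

Yes

Sat(safe ∧ valid) = {q1, q2, q6}
A[(safe ∧ valid) U valid]: least fixpoint, start Z0 = Sat(valid) = {q0, q1, q2, q4, q6}, add states in Sat(safe ∧ valid) with every successor in Z. Already a fixed point.
Sat(A[(safe ∧ valid) U valid]) = {q0, q1, q2, q4, q6}
Sat(EX A[(safe ∧ valid) U valid]) = {s : some successor in {q0, q1, q2, q4, q6}} = {q0, q1, q3, q5, q6}
q6 ∈ Sat(EX A[(safe ∧ valid) U valid]) = {q0, q1, q3, q5, q6}, so the formula holds at q6.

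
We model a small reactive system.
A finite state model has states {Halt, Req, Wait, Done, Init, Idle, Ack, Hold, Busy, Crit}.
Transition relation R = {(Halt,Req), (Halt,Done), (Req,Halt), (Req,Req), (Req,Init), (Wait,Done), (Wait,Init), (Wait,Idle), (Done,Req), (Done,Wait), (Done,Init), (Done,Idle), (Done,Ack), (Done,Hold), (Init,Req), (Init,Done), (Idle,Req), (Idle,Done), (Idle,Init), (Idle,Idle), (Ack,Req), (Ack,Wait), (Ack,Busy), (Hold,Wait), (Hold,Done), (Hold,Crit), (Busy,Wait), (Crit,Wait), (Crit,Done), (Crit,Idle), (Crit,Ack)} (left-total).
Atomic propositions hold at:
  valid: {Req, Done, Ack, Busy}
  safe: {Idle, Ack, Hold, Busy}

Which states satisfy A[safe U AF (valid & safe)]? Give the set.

Sat(valid & safe) = {Ack, Busy}
AF (valid & safe): least fixpoint, start Z0 = {Ack, Busy}, add states with every successor in Z. Already a fixed point.
Sat(AF (valid & safe)) = {Ack, Busy}
A[safe U AF (valid & safe)]: least fixpoint, start Z0 = Sat(AF (valid & safe)) = {Ack, Busy}, add states in Sat(safe) with every successor in Z. Already a fixed point.
Sat(A[safe U AF (valid & safe)]) = {Ack, Busy}

{Ack, Busy}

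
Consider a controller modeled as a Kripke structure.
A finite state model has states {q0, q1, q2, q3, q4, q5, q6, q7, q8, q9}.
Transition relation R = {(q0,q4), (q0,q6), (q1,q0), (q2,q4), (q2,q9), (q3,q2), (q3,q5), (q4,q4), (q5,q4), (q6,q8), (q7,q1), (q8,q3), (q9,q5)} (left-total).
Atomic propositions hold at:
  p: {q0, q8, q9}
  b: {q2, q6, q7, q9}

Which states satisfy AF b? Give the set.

{q2, q6, q7, q9}

AF b: least fixpoint, start Z0 = {q2, q6, q7, q9}, add states with every successor in Z. Already a fixed point.
Sat(AF b) = {q2, q6, q7, q9}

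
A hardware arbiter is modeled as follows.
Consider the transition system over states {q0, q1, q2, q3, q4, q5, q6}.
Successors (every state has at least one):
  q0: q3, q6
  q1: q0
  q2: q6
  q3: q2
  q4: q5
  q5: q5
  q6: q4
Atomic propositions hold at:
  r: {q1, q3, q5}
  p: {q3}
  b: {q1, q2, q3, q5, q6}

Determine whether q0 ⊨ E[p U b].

No

E[p U b]: least fixpoint, start Z0 = Sat(b) = {q1, q2, q3, q5, q6}, add states in Sat(p) with some successor in Z. Already a fixed point.
Sat(E[p U b]) = {q1, q2, q3, q5, q6}
q0 ∉ Sat(E[p U b]) = {q1, q2, q3, q5, q6}, so the formula does not hold at q0.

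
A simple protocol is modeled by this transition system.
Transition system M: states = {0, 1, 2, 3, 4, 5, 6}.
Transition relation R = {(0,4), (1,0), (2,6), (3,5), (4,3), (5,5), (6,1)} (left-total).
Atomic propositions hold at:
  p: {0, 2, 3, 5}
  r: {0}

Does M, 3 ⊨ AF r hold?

AF r: least fixpoint, start Z0 = {0}, add states with every successor in Z. Z1 = {0, 1}; Z2 = {0, 1, 6}; Z3 = {0, 1, 2, 6}; fixed.
Sat(AF r) = {0, 1, 2, 6}
3 ∉ Sat(AF r) = {0, 1, 2, 6}, so the formula does not hold at 3.

No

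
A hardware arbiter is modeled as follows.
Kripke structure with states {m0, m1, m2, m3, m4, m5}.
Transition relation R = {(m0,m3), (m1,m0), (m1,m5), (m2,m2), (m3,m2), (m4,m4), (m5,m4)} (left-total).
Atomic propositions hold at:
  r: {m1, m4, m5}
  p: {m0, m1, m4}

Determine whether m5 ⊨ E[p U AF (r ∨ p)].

Sat(r ∨ p) = {m0, m1, m4, m5}
AF (r ∨ p): least fixpoint, start Z0 = {m0, m1, m4, m5}, add states with every successor in Z. Already a fixed point.
Sat(AF (r ∨ p)) = {m0, m1, m4, m5}
E[p U AF (r ∨ p)]: least fixpoint, start Z0 = Sat(AF (r ∨ p)) = {m0, m1, m4, m5}, add states in Sat(p) with some successor in Z. Already a fixed point.
Sat(E[p U AF (r ∨ p)]) = {m0, m1, m4, m5}
m5 ∈ Sat(E[p U AF (r ∨ p)]) = {m0, m1, m4, m5}, so the formula holds at m5.

Yes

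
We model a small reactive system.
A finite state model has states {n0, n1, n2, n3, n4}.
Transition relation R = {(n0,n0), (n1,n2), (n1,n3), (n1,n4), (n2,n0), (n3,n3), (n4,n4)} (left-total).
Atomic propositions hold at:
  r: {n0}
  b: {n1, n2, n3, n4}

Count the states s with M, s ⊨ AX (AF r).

2

AF r: least fixpoint, start Z0 = {n0}, add states with every successor in Z. Z1 = {n0, n2}; fixed.
Sat(AF r) = {n0, n2}
Sat(AX (AF r)) = {s : every successor in {n0, n2}} = {n0, n2}
|Sat(AX (AF r))| = |{n0, n2}| = 2.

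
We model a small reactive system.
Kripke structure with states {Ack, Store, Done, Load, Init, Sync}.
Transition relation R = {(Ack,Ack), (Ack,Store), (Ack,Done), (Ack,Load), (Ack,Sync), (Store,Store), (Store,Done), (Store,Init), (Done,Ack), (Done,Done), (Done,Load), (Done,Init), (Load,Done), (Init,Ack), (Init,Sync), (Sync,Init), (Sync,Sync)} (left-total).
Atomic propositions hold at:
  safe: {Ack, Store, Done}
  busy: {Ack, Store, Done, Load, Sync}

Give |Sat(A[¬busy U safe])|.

Sat(¬busy) = {Init}
A[¬busy U safe]: least fixpoint, start Z0 = Sat(safe) = {Ack, Store, Done}, add states in Sat(¬busy) with every successor in Z. Already a fixed point.
Sat(A[¬busy U safe]) = {Ack, Store, Done}
|Sat(A[¬busy U safe])| = |{Ack, Store, Done}| = 3.

3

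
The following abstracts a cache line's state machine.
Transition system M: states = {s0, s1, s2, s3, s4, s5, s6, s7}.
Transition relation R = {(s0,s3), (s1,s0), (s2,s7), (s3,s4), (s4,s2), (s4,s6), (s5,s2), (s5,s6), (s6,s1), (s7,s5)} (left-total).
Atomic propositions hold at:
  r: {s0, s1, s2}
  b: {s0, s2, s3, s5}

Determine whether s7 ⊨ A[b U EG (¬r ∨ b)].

Sat(¬r) = {s3, s4, s5, s6, s7}
Sat(¬r ∨ b) = {s0, s2, s3, s4, s5, s6, s7}
EG (¬r ∨ b): greatest fixpoint, start Z0 = {s0, s2, s3, s4, s5, s6, s7}, keep only states in Sat with some successor in Z. Z1 = {s0, s2, s3, s4, s5, s7}; fixed.
Sat(EG (¬r ∨ b)) = {s0, s2, s3, s4, s5, s7}
A[b U EG (¬r ∨ b)]: least fixpoint, start Z0 = Sat(EG (¬r ∨ b)) = {s0, s2, s3, s4, s5, s7}, add states in Sat(b) with every successor in Z. Already a fixed point.
Sat(A[b U EG (¬r ∨ b)]) = {s0, s2, s3, s4, s5, s7}
s7 ∈ Sat(A[b U EG (¬r ∨ b)]) = {s0, s2, s3, s4, s5, s7}, so the formula holds at s7.

Yes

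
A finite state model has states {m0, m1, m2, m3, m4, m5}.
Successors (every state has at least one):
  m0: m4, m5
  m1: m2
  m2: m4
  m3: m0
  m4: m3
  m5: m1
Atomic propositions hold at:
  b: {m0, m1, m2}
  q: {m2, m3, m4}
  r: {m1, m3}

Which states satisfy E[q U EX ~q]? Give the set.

Sat(~q) = {m0, m1, m5}
Sat(EX ~q) = {s : some successor in {m0, m1, m5}} = {m0, m3, m5}
E[q U EX ~q]: least fixpoint, start Z0 = Sat(EX ~q) = {m0, m3, m5}, add states in Sat(q) with some successor in Z. Z1 = {m0, m3, m4, m5}; Z2 = {m0, m2, m3, m4, m5}; fixed.
Sat(E[q U EX ~q]) = {m0, m2, m3, m4, m5}

{m0, m2, m3, m4, m5}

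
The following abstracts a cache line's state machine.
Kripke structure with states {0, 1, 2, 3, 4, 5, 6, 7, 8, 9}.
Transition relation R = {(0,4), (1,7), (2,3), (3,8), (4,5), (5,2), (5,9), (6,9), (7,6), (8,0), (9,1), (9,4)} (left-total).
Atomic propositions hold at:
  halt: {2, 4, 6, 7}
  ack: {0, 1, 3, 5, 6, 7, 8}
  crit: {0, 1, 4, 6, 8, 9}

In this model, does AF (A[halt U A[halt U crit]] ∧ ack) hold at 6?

A[halt U crit]: least fixpoint, start Z0 = Sat(crit) = {0, 1, 4, 6, 8, 9}, add states in Sat(halt) with every successor in Z. Z1 = {0, 1, 4, 6, 7, 8, 9}; fixed.
Sat(A[halt U crit]) = {0, 1, 4, 6, 7, 8, 9}
A[halt U A[halt U crit]]: least fixpoint, start Z0 = Sat(A[halt U crit]) = {0, 1, 4, 6, 7, 8, 9}, add states in Sat(halt) with every successor in Z. Already a fixed point.
Sat(A[halt U A[halt U crit]]) = {0, 1, 4, 6, 7, 8, 9}
Sat(A[halt U A[halt U crit]] ∧ ack) = {0, 1, 6, 7, 8}
AF (A[halt U A[halt U crit]] ∧ ack): least fixpoint, start Z0 = {0, 1, 6, 7, 8}, add states with every successor in Z. Z1 = {0, 1, 3, 6, 7, 8}; Z2 = {0, 1, 2, 3, 6, 7, 8}; fixed.
Sat(AF (A[halt U A[halt U crit]] ∧ ack)) = {0, 1, 2, 3, 6, 7, 8}
6 ∈ Sat(AF (A[halt U A[halt U crit]] ∧ ack)) = {0, 1, 2, 3, 6, 7, 8}, so the formula holds at 6.

Yes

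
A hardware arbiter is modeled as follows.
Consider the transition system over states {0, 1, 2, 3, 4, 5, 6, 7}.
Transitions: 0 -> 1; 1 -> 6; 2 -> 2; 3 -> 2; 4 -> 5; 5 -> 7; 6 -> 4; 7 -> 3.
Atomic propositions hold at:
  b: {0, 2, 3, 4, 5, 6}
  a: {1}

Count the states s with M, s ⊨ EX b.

Sat(EX b) = {s : some successor in {0, 2, 3, 4, 5, 6}} = {1, 2, 3, 4, 6, 7}
|Sat(EX b)| = |{1, 2, 3, 4, 6, 7}| = 6.

6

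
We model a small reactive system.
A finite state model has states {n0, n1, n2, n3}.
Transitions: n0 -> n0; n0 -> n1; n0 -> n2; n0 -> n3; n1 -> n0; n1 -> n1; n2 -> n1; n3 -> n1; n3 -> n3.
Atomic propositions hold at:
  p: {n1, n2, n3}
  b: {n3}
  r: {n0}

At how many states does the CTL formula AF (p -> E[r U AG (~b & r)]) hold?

1

Sat(~b) = {n0, n1, n2}
Sat(~b & r) = {n0}
AG (~b & r): greatest fixpoint, start Z0 = {n0}, keep only states in Sat with every successor in Z. Z1 = ∅; fixed.
Sat(AG (~b & r)) = ∅
E[r U AG (~b & r)]: least fixpoint, start Z0 = Sat(AG (~b & r)) = ∅, add states in Sat(r) with some successor in Z. Already a fixed point.
Sat(E[r U AG (~b & r)]) = ∅
Sat(p -> E[r U AG (~b & r)]) = {n0}
AF (p -> E[r U AG (~b & r)]): least fixpoint, start Z0 = {n0}, add states with every successor in Z. Already a fixed point.
Sat(AF (p -> E[r U AG (~b & r)])) = {n0}
|Sat(AF (p -> E[r U AG (~b & r)]))| = |{n0}| = 1.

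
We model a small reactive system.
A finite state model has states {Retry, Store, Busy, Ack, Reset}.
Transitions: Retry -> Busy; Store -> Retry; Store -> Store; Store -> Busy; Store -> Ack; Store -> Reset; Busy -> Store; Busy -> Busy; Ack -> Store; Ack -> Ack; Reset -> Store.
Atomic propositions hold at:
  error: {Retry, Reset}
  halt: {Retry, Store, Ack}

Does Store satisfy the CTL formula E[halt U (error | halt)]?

Sat(error | halt) = {Retry, Store, Ack, Reset}
E[halt U (error | halt)]: least fixpoint, start Z0 = Sat((error | halt)) = {Retry, Store, Ack, Reset}, add states in Sat(halt) with some successor in Z. Already a fixed point.
Sat(E[halt U (error | halt)]) = {Retry, Store, Ack, Reset}
Store ∈ Sat(E[halt U (error | halt)]) = {Retry, Store, Ack, Reset}, so the formula holds at Store.

Yes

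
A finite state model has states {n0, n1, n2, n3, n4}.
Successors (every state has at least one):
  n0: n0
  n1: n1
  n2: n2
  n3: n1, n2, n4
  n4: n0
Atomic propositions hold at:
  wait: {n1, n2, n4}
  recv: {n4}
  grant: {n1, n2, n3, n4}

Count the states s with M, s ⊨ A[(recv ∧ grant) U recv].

1

Sat(recv ∧ grant) = {n4}
A[(recv ∧ grant) U recv]: least fixpoint, start Z0 = Sat(recv) = {n4}, add states in Sat(recv ∧ grant) with every successor in Z. Already a fixed point.
Sat(A[(recv ∧ grant) U recv]) = {n4}
|Sat(A[(recv ∧ grant) U recv])| = |{n4}| = 1.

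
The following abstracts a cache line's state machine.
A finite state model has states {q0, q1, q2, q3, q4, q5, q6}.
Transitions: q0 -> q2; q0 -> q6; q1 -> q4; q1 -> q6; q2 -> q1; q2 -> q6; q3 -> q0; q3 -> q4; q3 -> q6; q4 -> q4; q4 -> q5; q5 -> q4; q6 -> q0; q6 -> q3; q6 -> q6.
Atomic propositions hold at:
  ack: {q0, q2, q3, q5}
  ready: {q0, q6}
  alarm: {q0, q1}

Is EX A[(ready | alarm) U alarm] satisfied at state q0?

Sat(ready | alarm) = {q0, q1, q6}
A[(ready | alarm) U alarm]: least fixpoint, start Z0 = Sat(alarm) = {q0, q1}, add states in Sat(ready | alarm) with every successor in Z. Already a fixed point.
Sat(A[(ready | alarm) U alarm]) = {q0, q1}
Sat(EX A[(ready | alarm) U alarm]) = {s : some successor in {q0, q1}} = {q2, q3, q6}
q0 ∉ Sat(EX A[(ready | alarm) U alarm]) = {q2, q3, q6}, so the formula does not hold at q0.

No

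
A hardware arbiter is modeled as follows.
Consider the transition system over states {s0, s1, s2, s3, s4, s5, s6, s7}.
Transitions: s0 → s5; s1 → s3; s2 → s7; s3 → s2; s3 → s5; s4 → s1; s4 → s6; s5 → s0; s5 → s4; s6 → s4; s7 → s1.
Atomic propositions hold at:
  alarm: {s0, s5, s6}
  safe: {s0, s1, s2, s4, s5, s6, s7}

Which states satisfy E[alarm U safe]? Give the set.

{s0, s1, s2, s4, s5, s6, s7}

E[alarm U safe]: least fixpoint, start Z0 = Sat(safe) = {s0, s1, s2, s4, s5, s6, s7}, add states in Sat(alarm) with some successor in Z. Already a fixed point.
Sat(E[alarm U safe]) = {s0, s1, s2, s4, s5, s6, s7}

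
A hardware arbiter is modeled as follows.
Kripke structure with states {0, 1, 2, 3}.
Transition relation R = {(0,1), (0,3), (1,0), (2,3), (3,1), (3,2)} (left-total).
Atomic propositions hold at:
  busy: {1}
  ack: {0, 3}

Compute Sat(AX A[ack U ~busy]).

{1, 2}

Sat(~busy) = {0, 2, 3}
A[ack U ~busy]: least fixpoint, start Z0 = Sat(~busy) = {0, 2, 3}, add states in Sat(ack) with every successor in Z. Already a fixed point.
Sat(A[ack U ~busy]) = {0, 2, 3}
Sat(AX A[ack U ~busy]) = {s : every successor in {0, 2, 3}} = {1, 2}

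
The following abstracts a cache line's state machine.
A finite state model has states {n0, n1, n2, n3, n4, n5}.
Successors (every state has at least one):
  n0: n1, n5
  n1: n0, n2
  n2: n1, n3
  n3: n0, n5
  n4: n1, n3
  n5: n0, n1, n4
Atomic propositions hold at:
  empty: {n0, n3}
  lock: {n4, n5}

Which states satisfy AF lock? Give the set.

{n4, n5}

AF lock: least fixpoint, start Z0 = {n4, n5}, add states with every successor in Z. Already a fixed point.
Sat(AF lock) = {n4, n5}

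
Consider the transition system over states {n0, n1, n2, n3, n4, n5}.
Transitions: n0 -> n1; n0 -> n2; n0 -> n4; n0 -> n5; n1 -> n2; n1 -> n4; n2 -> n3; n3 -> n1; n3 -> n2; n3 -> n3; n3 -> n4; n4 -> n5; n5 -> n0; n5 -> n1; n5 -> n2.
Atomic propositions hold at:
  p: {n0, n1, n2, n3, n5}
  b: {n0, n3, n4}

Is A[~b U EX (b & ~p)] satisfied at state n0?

Sat(~b) = {n1, n2, n5}
Sat(~p) = {n4}
Sat(b & ~p) = {n4}
Sat(EX (b & ~p)) = {s : some successor in {n4}} = {n0, n1, n3}
A[~b U EX (b & ~p)]: least fixpoint, start Z0 = Sat(EX (b & ~p)) = {n0, n1, n3}, add states in Sat(~b) with every successor in Z. Z1 = {n0, n1, n2, n3}; Z2 = {n0, n1, n2, n3, n5}; fixed.
Sat(A[~b U EX (b & ~p)]) = {n0, n1, n2, n3, n5}
n0 ∈ Sat(A[~b U EX (b & ~p)]) = {n0, n1, n2, n3, n5}, so the formula holds at n0.

Yes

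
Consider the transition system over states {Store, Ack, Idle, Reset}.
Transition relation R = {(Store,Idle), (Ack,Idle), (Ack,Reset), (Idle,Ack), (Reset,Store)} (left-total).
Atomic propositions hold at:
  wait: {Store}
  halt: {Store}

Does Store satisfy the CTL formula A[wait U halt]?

Yes

A[wait U halt]: least fixpoint, start Z0 = Sat(halt) = {Store}, add states in Sat(wait) with every successor in Z. Already a fixed point.
Sat(A[wait U halt]) = {Store}
Store ∈ Sat(A[wait U halt]) = {Store}, so the formula holds at Store.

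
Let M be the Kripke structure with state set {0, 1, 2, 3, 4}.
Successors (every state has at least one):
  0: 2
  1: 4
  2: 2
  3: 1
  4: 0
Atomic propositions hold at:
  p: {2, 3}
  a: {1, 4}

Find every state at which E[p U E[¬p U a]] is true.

Sat(¬p) = {0, 1, 4}
E[¬p U a]: least fixpoint, start Z0 = Sat(a) = {1, 4}, add states in Sat(¬p) with some successor in Z. Already a fixed point.
Sat(E[¬p U a]) = {1, 4}
E[p U E[¬p U a]]: least fixpoint, start Z0 = Sat(E[¬p U a]) = {1, 4}, add states in Sat(p) with some successor in Z. Z1 = {1, 3, 4}; fixed.
Sat(E[p U E[¬p U a]]) = {1, 3, 4}

{1, 3, 4}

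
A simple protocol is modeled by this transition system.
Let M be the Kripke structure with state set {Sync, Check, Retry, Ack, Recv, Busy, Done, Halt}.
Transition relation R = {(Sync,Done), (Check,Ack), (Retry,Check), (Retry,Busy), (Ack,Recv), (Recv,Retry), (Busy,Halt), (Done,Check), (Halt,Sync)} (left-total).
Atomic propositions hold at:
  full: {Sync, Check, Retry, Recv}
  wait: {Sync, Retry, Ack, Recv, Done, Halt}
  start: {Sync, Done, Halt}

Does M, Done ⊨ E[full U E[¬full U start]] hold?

Yes

Sat(¬full) = {Ack, Busy, Done, Halt}
E[¬full U start]: least fixpoint, start Z0 = Sat(start) = {Sync, Done, Halt}, add states in Sat(¬full) with some successor in Z. Z1 = {Sync, Busy, Done, Halt}; fixed.
Sat(E[¬full U start]) = {Sync, Busy, Done, Halt}
E[full U E[¬full U start]]: least fixpoint, start Z0 = Sat(E[¬full U start]) = {Sync, Busy, Done, Halt}, add states in Sat(full) with some successor in Z. Z1 = {Sync, Retry, Busy, Done, Halt}; Z2 = {Sync, Retry, Recv, Busy, Done, Halt}; fixed.
Sat(E[full U E[¬full U start]]) = {Sync, Retry, Recv, Busy, Done, Halt}
Done ∈ Sat(E[full U E[¬full U start]]) = {Sync, Retry, Recv, Busy, Done, Halt}, so the formula holds at Done.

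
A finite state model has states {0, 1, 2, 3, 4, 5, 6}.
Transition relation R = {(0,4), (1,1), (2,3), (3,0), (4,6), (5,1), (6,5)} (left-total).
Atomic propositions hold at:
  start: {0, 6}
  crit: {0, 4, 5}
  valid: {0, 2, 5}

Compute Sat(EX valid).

Sat(EX valid) = {s : some successor in {0, 2, 5}} = {3, 6}

{3, 6}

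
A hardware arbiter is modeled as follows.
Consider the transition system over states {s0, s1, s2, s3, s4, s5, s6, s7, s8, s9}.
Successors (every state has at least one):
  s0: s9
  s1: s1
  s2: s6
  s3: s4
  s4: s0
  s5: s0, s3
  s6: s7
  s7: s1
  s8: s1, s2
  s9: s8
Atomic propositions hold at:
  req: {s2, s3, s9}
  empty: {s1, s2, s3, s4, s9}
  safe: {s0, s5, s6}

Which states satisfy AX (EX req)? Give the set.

Sat(EX req) = {s : some successor in {s2, s3, s9}} = {s0, s5, s8}
Sat(AX (EX req)) = {s : every successor in {s0, s5, s8}} = {s4, s9}

{s4, s9}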